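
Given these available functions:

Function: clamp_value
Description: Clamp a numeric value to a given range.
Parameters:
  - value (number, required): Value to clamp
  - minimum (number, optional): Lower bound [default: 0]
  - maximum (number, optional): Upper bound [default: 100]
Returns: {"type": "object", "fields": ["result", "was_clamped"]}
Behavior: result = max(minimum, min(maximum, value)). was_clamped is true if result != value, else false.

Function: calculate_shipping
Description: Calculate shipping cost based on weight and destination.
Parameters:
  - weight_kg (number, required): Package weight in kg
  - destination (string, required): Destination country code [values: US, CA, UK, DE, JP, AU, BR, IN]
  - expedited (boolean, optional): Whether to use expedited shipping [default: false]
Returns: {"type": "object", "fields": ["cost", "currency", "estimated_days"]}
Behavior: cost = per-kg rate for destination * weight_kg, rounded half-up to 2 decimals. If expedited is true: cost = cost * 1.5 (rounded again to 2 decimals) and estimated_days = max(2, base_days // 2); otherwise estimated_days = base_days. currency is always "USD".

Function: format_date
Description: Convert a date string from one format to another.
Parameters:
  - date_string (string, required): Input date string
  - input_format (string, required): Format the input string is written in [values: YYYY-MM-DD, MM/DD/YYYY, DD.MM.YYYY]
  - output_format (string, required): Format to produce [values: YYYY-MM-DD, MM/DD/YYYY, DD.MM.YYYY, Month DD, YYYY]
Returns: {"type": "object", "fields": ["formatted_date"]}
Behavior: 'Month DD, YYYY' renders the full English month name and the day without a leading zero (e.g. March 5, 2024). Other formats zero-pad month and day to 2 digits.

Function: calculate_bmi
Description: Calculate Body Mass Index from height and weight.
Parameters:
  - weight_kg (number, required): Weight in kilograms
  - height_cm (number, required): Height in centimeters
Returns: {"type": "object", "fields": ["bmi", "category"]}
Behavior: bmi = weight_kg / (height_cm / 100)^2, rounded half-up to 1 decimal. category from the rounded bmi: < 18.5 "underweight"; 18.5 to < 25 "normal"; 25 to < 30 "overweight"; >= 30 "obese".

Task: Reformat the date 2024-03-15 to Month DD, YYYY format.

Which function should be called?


The task needs a function whose description is: Convert a date string from one format to another.
format_date


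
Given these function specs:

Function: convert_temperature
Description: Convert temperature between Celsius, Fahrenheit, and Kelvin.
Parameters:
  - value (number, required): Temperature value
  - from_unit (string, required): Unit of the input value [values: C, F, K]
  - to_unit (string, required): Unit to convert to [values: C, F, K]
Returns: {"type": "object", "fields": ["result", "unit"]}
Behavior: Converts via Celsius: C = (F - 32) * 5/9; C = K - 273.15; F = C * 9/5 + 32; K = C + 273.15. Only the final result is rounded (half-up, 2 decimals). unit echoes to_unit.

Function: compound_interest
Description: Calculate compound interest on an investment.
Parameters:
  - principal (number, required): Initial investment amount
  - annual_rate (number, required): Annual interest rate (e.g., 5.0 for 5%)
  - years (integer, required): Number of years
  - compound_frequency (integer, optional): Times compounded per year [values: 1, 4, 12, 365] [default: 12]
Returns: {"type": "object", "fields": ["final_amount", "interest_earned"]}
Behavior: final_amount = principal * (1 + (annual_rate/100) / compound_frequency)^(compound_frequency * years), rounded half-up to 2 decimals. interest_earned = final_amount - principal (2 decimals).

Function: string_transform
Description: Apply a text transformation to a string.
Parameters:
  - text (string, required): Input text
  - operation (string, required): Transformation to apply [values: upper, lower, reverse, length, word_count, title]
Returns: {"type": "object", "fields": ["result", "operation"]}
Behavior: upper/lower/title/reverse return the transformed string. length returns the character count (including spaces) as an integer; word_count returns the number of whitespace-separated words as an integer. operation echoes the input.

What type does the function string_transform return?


The string_transform spec declares Returns: {"type": "object", "fields": ["result", "operation"]}
Type:
object


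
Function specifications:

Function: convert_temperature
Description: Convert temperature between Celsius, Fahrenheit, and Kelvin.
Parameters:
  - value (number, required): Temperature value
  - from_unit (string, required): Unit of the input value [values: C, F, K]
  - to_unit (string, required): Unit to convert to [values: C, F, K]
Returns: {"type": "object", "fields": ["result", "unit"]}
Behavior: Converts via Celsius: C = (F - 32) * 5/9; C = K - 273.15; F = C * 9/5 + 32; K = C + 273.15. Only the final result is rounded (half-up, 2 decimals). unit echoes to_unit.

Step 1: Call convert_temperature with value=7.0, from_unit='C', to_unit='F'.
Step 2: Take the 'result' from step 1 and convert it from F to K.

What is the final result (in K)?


Step 1: convert_temperature(value=7.0, from_unit=C, to_unit=F)
  Input already in C: 7
  To F: 7 * 9/5 + 32 = 44.6
  Round to 2 decimals: 44.6
  -> result = 44.6 F
Step 2: convert_temperature(value=44.6, from_unit=F, to_unit=K)
  To C: (44.6 - 32) * 5/9 = 7
  To K: 7 + 273.15 = 280.15
  Round to 2 decimals: 280.15
  -> result = 280.15 K
280.15 K


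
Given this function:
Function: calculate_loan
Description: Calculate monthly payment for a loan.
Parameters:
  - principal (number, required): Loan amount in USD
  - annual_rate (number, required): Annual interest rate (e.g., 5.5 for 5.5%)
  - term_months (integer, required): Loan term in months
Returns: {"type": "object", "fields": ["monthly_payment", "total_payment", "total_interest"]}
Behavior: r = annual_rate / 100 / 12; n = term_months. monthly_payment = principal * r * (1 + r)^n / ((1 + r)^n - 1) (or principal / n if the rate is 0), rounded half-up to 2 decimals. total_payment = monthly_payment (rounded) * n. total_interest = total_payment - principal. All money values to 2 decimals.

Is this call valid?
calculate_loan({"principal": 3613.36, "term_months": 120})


Checking required parameters...
Missing required parameter: annual_rate
Invalid - missing required parameter 'annual_rate'


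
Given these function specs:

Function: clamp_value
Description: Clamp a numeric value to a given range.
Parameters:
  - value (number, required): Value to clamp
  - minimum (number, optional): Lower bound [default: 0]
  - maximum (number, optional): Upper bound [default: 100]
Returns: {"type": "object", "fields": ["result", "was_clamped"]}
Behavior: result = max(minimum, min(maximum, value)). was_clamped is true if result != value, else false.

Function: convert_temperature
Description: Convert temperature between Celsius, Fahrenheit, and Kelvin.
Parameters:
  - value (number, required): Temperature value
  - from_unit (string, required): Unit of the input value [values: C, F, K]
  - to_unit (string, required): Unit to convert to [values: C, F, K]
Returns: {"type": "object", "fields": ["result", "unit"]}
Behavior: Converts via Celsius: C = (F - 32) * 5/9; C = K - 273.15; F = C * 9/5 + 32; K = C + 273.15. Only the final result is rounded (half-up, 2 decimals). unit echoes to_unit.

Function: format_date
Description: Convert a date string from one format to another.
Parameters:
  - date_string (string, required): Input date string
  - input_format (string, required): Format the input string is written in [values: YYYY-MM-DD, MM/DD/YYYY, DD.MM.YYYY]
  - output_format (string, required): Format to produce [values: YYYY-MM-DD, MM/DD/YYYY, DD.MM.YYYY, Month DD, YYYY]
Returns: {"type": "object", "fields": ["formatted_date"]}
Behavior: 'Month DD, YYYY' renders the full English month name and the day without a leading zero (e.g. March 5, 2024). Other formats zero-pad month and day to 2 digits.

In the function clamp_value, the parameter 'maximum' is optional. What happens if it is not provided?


The clamp_value spec declares:
  - maximum (number, optional): Upper bound [default: 100]
It defaults to 100


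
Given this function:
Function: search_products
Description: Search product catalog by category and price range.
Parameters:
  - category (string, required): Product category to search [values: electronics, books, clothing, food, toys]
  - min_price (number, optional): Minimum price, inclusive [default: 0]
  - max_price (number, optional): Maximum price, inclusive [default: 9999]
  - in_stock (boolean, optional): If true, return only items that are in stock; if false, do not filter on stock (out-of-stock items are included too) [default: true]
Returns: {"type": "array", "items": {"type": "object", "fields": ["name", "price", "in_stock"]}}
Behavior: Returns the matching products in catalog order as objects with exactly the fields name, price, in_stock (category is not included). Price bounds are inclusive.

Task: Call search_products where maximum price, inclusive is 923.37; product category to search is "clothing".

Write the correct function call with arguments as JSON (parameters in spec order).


Mapping each described value to its parameter name:
  'Maximum price, inclusive' -> max_price = 923.37
  'Product category to search' -> category = "clothing"
search_products({"category": "clothing", "max_price": 923.37})


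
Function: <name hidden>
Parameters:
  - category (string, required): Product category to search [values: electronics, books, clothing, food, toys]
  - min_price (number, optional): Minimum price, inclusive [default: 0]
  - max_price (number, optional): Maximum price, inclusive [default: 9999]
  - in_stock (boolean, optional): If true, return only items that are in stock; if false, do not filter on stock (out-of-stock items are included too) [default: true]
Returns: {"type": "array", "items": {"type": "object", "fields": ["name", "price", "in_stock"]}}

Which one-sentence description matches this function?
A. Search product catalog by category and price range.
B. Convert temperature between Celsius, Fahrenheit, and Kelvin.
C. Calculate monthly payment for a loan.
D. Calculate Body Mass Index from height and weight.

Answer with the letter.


Parameters category, min_price, max_price, in_stock and return "array" fit: Search product catalog by category and price range.
A


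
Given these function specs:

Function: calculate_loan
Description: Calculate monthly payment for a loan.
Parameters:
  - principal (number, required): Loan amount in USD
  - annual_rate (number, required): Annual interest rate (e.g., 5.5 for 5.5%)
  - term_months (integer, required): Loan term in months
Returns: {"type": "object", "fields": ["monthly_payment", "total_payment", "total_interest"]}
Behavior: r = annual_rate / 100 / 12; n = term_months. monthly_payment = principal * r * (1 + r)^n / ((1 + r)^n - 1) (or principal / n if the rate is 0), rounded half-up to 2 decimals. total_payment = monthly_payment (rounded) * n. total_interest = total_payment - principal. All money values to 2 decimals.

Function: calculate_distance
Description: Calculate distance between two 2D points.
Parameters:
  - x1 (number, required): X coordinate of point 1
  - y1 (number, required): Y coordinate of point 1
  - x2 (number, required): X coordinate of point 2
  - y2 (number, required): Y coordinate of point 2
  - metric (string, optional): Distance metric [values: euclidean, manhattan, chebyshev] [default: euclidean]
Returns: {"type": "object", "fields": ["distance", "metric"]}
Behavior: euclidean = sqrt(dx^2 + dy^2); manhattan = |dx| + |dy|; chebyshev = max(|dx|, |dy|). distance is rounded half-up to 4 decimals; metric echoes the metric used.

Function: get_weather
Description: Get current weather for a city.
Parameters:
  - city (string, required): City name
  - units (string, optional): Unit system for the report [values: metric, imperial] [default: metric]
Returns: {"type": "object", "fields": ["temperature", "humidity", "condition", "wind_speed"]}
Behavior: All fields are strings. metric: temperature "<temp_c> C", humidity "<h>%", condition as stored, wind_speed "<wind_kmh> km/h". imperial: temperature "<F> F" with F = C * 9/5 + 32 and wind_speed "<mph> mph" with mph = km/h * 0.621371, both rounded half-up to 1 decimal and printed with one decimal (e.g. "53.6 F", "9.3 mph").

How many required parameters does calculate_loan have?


Parameters of calculate_loan: principal (required), annual_rate (required), term_months (required)
Required count:
3


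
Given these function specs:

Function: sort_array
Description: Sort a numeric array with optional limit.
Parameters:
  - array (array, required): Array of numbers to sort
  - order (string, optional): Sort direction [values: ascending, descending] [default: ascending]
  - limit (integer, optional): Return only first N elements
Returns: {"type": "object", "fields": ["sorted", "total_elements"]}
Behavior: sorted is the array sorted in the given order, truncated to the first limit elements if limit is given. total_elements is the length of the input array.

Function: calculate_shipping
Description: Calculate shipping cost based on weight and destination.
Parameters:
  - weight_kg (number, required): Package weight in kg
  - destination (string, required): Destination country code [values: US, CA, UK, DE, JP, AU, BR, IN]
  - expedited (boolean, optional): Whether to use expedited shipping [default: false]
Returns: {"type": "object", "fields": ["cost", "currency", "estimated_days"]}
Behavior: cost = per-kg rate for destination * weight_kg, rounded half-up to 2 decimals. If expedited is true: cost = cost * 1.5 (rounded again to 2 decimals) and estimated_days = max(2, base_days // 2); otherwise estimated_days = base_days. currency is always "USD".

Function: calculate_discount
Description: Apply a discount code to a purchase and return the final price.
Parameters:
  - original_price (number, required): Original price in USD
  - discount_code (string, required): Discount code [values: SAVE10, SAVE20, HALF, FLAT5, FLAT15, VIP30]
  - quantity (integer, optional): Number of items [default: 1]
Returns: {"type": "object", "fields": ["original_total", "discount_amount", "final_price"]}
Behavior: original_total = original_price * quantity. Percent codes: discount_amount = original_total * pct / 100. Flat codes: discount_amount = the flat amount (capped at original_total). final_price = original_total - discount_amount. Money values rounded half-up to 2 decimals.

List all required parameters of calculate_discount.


Parameters of calculate_discount and their required/optional flag:
  original_price: required
  discount_code: required
  quantity: optional
discount_code, original_price


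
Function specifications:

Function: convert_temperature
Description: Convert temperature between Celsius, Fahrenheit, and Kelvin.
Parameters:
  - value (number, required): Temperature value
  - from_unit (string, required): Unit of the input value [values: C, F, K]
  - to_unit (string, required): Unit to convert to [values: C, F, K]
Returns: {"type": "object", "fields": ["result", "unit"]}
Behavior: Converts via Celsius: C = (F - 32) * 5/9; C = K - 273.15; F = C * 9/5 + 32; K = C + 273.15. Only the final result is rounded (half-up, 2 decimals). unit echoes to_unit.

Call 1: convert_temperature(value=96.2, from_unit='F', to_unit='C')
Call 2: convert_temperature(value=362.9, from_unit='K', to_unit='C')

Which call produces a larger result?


Call 1:
  To C: (96.2 - 32) * 5/9 = 35.666667
  Target is C: 35.666667
  Round to 2 decimals: 35.67
  -> 35.67 C
Call 2:
  To C: 362.9 - 273.15 = 89.75
  Target is C: 89.75
  Round to 2 decimals: 89.75
  -> 89.75 C
Call 2 (89.75 C)


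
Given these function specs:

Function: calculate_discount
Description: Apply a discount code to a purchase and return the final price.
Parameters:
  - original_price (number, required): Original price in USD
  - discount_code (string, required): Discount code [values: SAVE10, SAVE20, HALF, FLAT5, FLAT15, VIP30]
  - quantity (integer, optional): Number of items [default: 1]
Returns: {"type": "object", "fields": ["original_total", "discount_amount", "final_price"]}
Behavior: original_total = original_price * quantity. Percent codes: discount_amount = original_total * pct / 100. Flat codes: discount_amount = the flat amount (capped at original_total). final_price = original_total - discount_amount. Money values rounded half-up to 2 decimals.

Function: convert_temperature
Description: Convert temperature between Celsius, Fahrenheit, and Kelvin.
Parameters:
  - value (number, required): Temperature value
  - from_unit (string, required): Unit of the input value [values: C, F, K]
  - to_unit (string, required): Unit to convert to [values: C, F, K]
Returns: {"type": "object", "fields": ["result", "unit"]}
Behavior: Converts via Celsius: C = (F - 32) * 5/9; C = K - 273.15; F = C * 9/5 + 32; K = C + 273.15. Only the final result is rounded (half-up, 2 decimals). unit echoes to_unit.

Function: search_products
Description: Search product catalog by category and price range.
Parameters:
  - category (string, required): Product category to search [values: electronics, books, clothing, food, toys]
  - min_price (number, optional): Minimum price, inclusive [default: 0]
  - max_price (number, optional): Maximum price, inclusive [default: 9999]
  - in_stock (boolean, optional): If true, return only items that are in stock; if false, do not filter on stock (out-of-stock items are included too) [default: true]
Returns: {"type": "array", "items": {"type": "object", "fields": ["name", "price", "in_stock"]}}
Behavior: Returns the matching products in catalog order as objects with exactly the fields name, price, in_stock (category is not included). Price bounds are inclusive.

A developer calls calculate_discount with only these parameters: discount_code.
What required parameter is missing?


Required parameters: original_price, discount_code
Provided: discount_code
Missing: original_price
original_price


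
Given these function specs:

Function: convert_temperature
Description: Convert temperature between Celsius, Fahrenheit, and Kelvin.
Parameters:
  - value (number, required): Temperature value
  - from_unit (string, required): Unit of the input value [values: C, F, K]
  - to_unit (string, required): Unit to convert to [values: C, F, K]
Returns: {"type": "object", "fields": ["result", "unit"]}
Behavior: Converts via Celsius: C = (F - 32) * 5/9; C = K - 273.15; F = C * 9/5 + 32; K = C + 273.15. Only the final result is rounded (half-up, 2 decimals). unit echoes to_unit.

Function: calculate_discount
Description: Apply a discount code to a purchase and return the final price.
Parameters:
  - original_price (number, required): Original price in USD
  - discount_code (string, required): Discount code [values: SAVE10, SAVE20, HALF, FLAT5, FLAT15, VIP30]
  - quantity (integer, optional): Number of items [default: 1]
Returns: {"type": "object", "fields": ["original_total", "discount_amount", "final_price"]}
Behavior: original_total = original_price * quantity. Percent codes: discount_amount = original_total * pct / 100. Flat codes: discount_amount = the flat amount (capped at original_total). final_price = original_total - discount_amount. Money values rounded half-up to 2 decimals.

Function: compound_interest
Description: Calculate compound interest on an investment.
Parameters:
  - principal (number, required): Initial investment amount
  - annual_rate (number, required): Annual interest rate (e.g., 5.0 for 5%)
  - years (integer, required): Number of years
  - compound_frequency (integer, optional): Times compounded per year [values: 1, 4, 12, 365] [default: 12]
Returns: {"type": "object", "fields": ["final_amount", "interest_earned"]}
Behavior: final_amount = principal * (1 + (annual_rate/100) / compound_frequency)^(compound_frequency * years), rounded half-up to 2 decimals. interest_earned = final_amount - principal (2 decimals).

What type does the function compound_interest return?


The compound_interest spec declares Returns: {"type": "object", "fields": ["final_amount", "interest_earned"]}
Type:
object


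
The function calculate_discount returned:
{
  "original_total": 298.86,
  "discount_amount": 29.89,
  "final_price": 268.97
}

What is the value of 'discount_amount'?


29.89


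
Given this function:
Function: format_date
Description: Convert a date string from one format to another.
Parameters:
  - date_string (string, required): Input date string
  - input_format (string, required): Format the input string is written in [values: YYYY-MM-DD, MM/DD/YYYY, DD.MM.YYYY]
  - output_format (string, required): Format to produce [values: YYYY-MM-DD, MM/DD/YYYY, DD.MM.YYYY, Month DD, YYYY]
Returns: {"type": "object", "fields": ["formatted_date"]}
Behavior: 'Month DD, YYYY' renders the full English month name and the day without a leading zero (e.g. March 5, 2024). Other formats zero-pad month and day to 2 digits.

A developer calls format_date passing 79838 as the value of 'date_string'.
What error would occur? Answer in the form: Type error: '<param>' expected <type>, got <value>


Spec: 'date_string' is declared as string; 79838 is an integer.
Type error: 'date_string' expected string, got 79838


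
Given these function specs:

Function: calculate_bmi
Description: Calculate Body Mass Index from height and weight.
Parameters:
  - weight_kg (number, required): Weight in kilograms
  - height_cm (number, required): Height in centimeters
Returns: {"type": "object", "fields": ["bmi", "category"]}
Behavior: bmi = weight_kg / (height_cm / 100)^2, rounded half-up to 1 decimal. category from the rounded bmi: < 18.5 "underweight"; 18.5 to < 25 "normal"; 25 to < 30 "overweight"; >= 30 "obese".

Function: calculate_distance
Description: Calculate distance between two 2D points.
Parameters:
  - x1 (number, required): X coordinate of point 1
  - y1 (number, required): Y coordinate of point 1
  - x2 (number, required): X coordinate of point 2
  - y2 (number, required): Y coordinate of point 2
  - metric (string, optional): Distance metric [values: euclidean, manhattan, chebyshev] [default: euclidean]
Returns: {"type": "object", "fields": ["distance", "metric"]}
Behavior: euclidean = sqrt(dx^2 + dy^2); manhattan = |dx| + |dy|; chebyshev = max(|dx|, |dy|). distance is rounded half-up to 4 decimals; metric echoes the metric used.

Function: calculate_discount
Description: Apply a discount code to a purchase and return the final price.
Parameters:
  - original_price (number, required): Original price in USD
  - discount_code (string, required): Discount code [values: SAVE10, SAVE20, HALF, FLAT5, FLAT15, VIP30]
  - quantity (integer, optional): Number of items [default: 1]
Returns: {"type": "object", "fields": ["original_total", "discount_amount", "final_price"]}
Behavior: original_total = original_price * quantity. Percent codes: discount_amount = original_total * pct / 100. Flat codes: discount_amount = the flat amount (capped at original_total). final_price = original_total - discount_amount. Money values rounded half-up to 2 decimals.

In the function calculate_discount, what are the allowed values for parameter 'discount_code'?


The calculate_discount spec declares:
  - discount_code (string, required): Discount code [values: SAVE10, SAVE20, HALF, FLAT5, FLAT15, VIP30]
Allowed values:
SAVE10, SAVE20, HALF, FLAT5, FLAT15, VIP30


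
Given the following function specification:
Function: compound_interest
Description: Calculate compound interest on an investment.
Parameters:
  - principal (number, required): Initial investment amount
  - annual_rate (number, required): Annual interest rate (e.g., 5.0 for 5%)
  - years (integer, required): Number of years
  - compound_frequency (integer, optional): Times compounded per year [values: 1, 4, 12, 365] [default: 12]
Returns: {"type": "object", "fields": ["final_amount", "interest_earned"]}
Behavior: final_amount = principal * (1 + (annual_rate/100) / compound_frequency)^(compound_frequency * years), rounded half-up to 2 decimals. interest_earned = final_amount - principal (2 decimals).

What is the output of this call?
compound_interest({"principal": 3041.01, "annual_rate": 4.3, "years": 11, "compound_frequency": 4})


rate per period = 4.3/100/4 = 0.01075 (keep full precision); periods = 4 * 11 = 44
(1 + 0.01075)^44 = 1.60075549
final_amount = 3041.01 * 1.60075549 = 4867.913456 -> 4867.91
interest_earned = 4867.91 - 3041.01 = 1826.90
Output:
{"final_amount": 4867.91, "interest_earned": 1826.9}


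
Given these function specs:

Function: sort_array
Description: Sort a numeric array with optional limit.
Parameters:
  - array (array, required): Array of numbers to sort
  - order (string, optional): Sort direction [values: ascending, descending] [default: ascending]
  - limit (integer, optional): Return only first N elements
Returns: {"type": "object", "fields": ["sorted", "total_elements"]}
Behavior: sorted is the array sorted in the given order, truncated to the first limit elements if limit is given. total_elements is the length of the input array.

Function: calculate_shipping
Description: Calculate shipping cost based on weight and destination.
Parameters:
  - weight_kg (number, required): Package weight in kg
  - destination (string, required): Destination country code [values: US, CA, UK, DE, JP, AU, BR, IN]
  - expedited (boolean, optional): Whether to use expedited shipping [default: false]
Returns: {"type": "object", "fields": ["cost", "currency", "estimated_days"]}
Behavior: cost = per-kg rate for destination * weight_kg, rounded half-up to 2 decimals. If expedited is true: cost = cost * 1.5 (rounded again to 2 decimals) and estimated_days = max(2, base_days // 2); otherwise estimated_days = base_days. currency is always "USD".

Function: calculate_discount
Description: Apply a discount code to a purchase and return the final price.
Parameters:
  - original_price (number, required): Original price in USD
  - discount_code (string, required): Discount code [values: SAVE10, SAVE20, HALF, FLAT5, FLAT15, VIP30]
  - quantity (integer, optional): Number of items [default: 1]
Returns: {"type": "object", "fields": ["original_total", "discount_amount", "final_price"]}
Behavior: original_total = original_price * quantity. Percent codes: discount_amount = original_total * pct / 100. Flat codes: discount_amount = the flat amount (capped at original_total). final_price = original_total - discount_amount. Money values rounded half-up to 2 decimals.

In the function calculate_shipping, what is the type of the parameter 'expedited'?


The calculate_shipping spec declares:
  - expedited (boolean, optional): Whether to use expedited shipping [default: false]
Type:
boolean


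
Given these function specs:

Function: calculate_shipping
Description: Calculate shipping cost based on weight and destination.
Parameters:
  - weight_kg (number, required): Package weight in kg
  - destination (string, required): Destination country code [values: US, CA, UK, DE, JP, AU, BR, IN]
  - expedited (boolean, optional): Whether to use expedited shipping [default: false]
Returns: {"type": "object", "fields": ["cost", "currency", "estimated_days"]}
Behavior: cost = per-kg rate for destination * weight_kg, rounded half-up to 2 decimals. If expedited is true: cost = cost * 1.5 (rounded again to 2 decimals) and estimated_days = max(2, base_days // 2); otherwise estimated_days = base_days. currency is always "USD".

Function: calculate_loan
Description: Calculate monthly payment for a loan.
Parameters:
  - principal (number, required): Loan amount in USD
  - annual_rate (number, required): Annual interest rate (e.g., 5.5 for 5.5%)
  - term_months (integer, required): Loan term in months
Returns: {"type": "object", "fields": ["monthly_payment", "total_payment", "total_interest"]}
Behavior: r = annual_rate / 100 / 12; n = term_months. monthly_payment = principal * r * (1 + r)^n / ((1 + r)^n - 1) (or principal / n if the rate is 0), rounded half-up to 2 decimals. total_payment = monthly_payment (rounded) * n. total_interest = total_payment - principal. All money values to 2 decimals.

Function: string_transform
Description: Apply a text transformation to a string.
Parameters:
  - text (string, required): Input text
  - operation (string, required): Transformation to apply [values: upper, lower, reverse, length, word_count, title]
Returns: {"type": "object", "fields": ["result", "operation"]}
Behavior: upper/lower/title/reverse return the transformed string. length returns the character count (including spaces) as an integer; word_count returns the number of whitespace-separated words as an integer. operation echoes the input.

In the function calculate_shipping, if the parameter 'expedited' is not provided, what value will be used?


The calculate_shipping spec declares:
  - expedited (boolean, optional): Whether to use expedited shipping [default: false]
Default:
false


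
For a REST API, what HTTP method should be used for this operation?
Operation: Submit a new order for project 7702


GET = read, POST = create, PUT = update/replace, DELETE = remove
This operation is a create.
POST


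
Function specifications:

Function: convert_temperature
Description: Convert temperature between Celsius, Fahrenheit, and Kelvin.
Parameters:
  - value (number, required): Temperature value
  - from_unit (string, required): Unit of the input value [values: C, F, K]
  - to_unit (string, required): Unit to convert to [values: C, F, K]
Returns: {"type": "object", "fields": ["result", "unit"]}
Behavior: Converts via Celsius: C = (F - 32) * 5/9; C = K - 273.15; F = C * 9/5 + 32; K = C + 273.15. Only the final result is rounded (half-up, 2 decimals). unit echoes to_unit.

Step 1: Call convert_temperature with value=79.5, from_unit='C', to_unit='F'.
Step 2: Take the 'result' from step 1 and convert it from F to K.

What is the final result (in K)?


Step 1: convert_temperature(value=79.5, from_unit=C, to_unit=F)
  Input already in C: 79.5
  To F: 79.5 * 9/5 + 32 = 175.1
  Round to 2 decimals: 175.1
  -> result = 175.1 F
Step 2: convert_temperature(value=175.1, from_unit=F, to_unit=K)
  To C: (175.1 - 32) * 5/9 = 79.5
  To K: 79.5 + 273.15 = 352.65
  Round to 2 decimals: 352.65
  -> result = 352.65 K
352.65 K


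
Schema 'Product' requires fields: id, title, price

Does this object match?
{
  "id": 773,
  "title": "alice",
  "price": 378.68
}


Checking required fields... All present.
Valid - all required fields present


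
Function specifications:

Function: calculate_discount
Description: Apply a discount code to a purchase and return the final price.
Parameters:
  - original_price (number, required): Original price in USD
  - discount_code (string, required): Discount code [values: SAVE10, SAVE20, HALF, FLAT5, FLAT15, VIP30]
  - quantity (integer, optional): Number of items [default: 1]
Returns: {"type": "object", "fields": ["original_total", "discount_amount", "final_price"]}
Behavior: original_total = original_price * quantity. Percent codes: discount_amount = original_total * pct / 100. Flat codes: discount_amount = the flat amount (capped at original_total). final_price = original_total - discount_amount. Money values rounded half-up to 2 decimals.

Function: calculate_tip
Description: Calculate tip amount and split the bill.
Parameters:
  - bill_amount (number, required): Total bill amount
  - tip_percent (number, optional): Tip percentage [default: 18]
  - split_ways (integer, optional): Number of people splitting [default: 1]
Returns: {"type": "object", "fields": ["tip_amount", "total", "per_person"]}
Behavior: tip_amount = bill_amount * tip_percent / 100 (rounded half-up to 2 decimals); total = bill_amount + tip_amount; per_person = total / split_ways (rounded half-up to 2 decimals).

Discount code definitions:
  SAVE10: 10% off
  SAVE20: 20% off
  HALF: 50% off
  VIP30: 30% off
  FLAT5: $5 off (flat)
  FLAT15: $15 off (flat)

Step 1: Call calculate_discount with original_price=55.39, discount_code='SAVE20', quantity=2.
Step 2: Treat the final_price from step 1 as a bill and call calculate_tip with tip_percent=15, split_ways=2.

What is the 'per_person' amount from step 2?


Step 1: calculate_discount(original_price=55.39, discount_code=SAVE20, quantity=2)
  original_total = 55.39 * 2 = 110.78
  SAVE20 = 20% off: discount_amount = 110.78 * 20/100 = 22.156 -> 22.16
  final_price = 110.78 - 22.16 = 88.62
  -> final_price = 88.62
Step 2: calculate_tip(bill_amount=88.62, tip_percent=15, split_ways=2)
  tip_amount = 88.62 * 15/100 = 13.293 -> 13.29
  total = 88.62 + 13.29 = 101.91
  per_person = 101.91 / 2 = 50.955 -> 50.96
  -> per_person = 50.96
$50.96


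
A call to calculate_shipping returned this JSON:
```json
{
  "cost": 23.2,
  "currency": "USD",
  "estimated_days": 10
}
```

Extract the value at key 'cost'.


23.2


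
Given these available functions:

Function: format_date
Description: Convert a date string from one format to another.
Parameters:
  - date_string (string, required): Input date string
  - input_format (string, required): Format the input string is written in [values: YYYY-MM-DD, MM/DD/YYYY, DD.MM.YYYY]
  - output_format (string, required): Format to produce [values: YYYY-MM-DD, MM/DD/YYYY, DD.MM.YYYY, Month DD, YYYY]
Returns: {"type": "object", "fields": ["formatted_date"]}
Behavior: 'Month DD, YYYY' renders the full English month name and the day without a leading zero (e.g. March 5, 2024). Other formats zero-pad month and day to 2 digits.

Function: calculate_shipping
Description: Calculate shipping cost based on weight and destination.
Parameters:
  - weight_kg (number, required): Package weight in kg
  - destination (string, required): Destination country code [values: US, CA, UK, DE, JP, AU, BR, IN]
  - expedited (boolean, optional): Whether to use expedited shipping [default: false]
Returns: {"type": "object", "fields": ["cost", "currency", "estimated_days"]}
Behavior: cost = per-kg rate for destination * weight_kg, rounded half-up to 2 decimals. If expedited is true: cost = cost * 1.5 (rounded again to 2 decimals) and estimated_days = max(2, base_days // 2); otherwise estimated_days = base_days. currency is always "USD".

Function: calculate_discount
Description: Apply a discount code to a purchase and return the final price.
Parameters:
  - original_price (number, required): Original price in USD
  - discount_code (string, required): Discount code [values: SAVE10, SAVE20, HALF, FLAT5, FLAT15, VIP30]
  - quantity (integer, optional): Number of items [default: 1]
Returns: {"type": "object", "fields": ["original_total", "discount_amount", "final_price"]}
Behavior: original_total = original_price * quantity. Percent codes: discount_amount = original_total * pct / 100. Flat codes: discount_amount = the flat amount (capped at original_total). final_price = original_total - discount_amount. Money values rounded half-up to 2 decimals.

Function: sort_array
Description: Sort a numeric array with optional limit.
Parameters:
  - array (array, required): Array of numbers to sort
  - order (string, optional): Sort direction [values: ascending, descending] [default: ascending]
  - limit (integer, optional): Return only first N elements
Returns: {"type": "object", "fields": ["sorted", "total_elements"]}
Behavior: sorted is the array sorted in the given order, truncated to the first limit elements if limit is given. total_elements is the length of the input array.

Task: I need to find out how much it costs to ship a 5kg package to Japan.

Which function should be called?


The task needs a function whose description is: Calculate shipping cost based on weight and destination.
calculate_shipping


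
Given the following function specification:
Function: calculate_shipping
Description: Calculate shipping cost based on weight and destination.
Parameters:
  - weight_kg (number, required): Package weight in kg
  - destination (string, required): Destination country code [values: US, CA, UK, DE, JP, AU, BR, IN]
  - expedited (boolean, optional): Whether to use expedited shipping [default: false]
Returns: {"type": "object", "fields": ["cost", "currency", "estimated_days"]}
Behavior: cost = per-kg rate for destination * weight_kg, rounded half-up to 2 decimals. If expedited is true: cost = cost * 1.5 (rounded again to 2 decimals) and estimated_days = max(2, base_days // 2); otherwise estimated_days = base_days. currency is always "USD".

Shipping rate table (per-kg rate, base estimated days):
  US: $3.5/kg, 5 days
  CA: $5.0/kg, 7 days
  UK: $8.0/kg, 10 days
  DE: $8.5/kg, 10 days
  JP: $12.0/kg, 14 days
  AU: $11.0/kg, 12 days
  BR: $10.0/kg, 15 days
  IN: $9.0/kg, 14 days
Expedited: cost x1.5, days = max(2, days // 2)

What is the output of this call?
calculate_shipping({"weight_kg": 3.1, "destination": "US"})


Defaults applied: expedited=false
Rate for US: $3.5/kg, base 5 days
cost = 3.5 * 3.1 = 10.85 -> 10.85
expedited not set/false: estimated_days = 5
Output:
{"cost": 10.85, "currency": "USD", "estimated_days": 5}


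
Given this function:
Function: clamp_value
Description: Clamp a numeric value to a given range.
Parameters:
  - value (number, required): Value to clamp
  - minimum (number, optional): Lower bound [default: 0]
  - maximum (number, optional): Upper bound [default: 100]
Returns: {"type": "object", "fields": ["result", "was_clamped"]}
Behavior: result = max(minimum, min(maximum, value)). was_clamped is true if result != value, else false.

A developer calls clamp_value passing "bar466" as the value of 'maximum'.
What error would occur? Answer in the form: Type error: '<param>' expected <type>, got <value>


Spec: 'maximum' is declared as number; "bar466" is a string.
Type error: 'maximum' expected number, got "bar466"


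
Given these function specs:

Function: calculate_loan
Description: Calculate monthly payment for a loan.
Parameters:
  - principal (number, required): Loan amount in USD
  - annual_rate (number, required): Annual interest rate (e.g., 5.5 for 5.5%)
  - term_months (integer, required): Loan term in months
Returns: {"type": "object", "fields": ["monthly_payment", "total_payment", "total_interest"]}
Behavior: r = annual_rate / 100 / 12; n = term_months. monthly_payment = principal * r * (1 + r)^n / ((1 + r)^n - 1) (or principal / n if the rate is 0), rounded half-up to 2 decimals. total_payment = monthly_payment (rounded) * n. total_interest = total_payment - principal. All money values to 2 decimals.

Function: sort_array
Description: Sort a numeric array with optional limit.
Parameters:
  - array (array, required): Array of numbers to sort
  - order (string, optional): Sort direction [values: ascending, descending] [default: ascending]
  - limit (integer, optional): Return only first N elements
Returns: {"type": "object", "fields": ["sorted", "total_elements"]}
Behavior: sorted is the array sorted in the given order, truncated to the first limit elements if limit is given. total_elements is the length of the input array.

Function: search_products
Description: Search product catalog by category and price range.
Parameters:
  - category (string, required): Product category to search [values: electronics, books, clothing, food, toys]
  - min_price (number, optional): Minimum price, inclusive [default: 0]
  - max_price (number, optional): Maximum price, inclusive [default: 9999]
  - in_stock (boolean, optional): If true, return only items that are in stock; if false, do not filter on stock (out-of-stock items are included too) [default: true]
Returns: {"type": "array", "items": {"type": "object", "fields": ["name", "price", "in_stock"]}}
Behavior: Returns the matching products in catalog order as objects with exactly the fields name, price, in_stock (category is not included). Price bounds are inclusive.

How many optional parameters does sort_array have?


Parameters of sort_array: array (required), order (optional), limit (optional)
Optional count:
2


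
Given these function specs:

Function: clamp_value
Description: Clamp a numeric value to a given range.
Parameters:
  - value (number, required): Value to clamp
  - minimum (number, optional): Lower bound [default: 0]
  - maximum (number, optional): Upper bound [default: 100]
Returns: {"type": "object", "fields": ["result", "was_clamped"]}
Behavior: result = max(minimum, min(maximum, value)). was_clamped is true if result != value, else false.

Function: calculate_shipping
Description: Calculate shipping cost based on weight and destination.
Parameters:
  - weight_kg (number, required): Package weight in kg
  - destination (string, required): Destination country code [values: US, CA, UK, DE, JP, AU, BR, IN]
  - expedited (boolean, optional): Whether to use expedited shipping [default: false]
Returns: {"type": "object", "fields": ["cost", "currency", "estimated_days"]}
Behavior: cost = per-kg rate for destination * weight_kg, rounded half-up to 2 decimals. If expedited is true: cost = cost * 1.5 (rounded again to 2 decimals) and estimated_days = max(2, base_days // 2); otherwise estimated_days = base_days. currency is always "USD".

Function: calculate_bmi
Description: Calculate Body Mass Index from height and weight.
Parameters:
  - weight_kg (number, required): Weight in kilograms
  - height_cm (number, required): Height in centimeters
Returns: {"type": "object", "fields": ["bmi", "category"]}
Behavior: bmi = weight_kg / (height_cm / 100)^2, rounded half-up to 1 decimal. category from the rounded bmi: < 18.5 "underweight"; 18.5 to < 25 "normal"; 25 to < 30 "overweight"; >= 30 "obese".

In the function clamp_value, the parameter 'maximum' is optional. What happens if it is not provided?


The clamp_value spec declares:
  - maximum (number, optional): Upper bound [default: 100]
It defaults to 100
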